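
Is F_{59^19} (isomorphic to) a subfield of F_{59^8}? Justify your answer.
No: F_{59^19} is not a subfield of F_{59^8}

F_{p^m} embeds in F_{p^n} iff m | n. Here 19 ∤ 8 (since 8 = 0·19 + 8 with remainder 8 ≠ 0), so F_{59^19} is not a subfield of F_{59^8}. Equivalently: if it were, the tower law would give 19 = [F_{59^19}:F_59] dividing [F_{59^8}:F_59] = 8, contradiction.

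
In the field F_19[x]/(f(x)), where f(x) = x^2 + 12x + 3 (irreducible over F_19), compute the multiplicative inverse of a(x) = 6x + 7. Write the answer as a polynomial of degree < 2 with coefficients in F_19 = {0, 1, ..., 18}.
a(x)^(-1) ≡ 5x + 13 (mod f(x))

Since f is irreducible over F_19, F_19[x]/(f) is a field and a(x) ≠ 0 has an inverse. Apply the extended Euclidean algorithm to f(x) and a(x) in F_19[x]: f(x) = (16x + 15)·a(x) + (12). The last nonzero remainder is the constant 12 = gcd(f, a) in F_19. Back-substituting through the division chain expresses 12 = s(x)·a(x) + t(x)·f(x) with s(x) ≡ 3x + 4 (mod f), so (3x + 4)·a(x) ≡ 12 (mod f). Multiplying by 12^(-1) ≡ 8 in F_19 gives a(x)^(-1) ≡ 8·(3x + 4) ≡ 5x + 13 (mod f). Check: (6x + 7)·(5x + 13) = 11x^2 + 18x + 15 ≡ 1 (mod x^2 + 12x + 3).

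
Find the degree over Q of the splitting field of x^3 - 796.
[K : Q] = 6

The roots of x^3 - 796 are ∛796, ω∛796, ω^2∛796 where ω = e^(2πi/3) is a primitive cube root of unity, so K = Q(∛796, ω). Now [Q(∛796):Q] = 3 (since 796 is not a perfect cube, x^3 - 796 is irreducible) and [Q(ω):Q] = 2. Both 2 and 3 divide [K:Q], and [K:Q] ≤ 3·2 = 6, so [K:Q] = 6. (Equivalently: Q(∛796) ⊂ R but ω ∉ R, so [K : Q(∛796)] = 2.)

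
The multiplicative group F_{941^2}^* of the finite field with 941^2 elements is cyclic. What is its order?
|F_{941^2}^*| = 885480

F_{941^2} has 941^2 = 885481 elements; its multiplicative group consists of all nonzero elements, so |F_{941^2}^*| = 885481 - 1 = 885480. (It is cyclic since any finite subgroup of the multiplicative group of a field is cyclic.)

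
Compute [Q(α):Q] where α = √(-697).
[Q(α):Q] = 2

[Q(α):Q] equals the degree of the minimal polynomial of α. Here α^2 = -697 and x^2 + 697 is irreducible (d = -697 is squarefree, ≠ 1, hence not a square), so deg(m_α) = 2. Thus [Q(α):Q] = 2.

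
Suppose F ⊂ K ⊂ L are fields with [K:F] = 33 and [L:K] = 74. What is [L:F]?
[L:F] = 2442

The tower law says that for any tower of field extensions F ⊂ K ⊂ L with finite degrees, [L:F] = [L:K] · [K:F]. Here this gives [L:F] = 74 · 33 = 2442.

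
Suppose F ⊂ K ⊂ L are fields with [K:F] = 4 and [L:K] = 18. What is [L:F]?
[L:F] = 72

The tower law says that for any tower of field extensions F ⊂ K ⊂ L with finite degrees, [L:F] = [L:K] · [K:F]. Here this gives [L:F] = 18 · 4 = 72.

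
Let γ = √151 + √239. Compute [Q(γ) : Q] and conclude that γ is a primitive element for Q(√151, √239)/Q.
[Q(γ) : Q] = 4 (equivalently, Q(γ) = Q(√151, √239))

Obviously Q(γ) ⊆ Q(√151, √239), and [Q(√151, √239):Q] = 4 (since 151, 239 are distinct squarefree integers > 1 with 36089 not a perfect square). To show equality we compute the minimal polynomial of γ. From γ = √151 + √239: γ^2 = 151 + 2√(36089) + 239 = 390 + 2√(36089), so γ^2 - 390 = 2√(36089); squaring, (γ^2 - 390)^2 = 4·36089, i.e. γ^4 - 780γ^2 + 152100 - 144356 = 0, i.e. γ^4 - 780γ^2 + 7744 = 0. So γ is a root of x^4 - 780x^2 + 7744. This polynomial is irreducible over Q: it has no rational root (each ±√151 ± √239 is irrational), and any factorization into two quadratics over Q would force √(36089) ∈ Q (pairing opposite roots) or √151, √239 ∈ Q (other pairings), all impossible. Hence [Q(γ):Q] = 4 = [Q(√151, √239):Q], so Q(γ) = Q(√151, √239).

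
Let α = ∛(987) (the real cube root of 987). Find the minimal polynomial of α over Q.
m_α(x) = x^3 - 987

α satisfies α^3 = 987, so x^3 - 987 annihilates α. By the rational root test, a rational root p/q (in lowest terms) of x^3 - 987 would satisfy p^3 = 987 q^3, forcing q = 1 and p^3 = 987; but 987 is not a perfect cube, contradiction. A monic cubic over Q with no rational root is irreducible (any nontrivial factorization would include a linear factor). Hence x^3 - 987 is the minimal polynomial of α, and in particular [Q(α):Q] = 3.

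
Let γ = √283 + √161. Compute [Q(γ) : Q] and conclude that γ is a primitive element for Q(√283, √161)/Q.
[Q(γ) : Q] = 4 (equivalently, Q(γ) = Q(√283, √161))

Obviously Q(γ) ⊆ Q(√283, √161), and [Q(√283, √161):Q] = 4 (since 283, 161 are distinct squarefree integers > 1 with 45563 not a perfect square). To show equality we compute the minimal polynomial of γ. From γ = √283 + √161: γ^2 = 283 + 2√(45563) + 161 = 444 + 2√(45563), so γ^2 - 444 = 2√(45563); squaring, (γ^2 - 444)^2 = 4·45563, i.e. γ^4 - 888γ^2 + 197136 - 182252 = 0, i.e. γ^4 - 888γ^2 + 14884 = 0. So γ is a root of x^4 - 888x^2 + 14884. This polynomial is irreducible over Q: it has no rational root (each ±√283 ± √161 is irrational), and any factorization into two quadratics over Q would force √(45563) ∈ Q (pairing opposite roots) or √283, √161 ∈ Q (other pairings), all impossible. Hence [Q(γ):Q] = 4 = [Q(√283, √161):Q], so Q(γ) = Q(√283, √161).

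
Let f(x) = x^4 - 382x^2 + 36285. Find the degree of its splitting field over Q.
[K : Q] = 4

Solving the quadratic in x^2: x^2 = (382 ± √(382^2 - 4·36285))/2 = (382 ± √784)/2 = (382 ± 28)/2, giving x^2 = 205 or x^2 = 177. So f(x) = (x^2 - 205)(x^2 - 177) and the roots of f are ±√205, ±√177. Hence the splitting field is K = Q(√205, √177). Since 205 and 177 are distinct squarefree integers > 1, their product 36285 is not a perfect square, so √177 ∉ Q(√205). By the tower law [K:Q] = [Q(√205,√177):Q(√205)] · [Q(√205):Q] = 2 · 2 = 4.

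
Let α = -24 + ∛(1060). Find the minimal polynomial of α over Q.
m_α(x) = x^3 + 72x^2 + 1728x + 12764

Set β = α + 24 = ∛(1060), so β^3 = 1060. Then (α + 24)^3 - 1060 = 0, i.e. α is a root of g(x) = (x + 24)^3 - 1060 = x^3 + 72x^2 + 1728x + 12764. Since g(x) = h(x + 24) where h(x) = x^3 - 1060, and h is irreducible over Q (because 1060 is not a perfect cube, so h has no rational root, and a monic cubic with no rational root is irreducible), g is also irreducible (irreducibility is preserved under the substitution x → x + 24). Hence m_α(x) = x^3 + 72x^2 + 1728x + 12764.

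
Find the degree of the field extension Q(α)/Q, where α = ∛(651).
[Q(α):Q] = 3

The minimal polynomial of α is x^3 - 651, irreducible over Q since 651 is not a perfect cube (so x^3 - 651 has no rational root). Hence [Q(α):Q] = deg(m_α) = 3.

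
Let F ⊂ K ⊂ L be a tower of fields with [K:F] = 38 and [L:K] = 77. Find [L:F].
[L:F] = 2926

The tower law says that for any tower of field extensions F ⊂ K ⊂ L with finite degrees, [L:F] = [L:K] · [K:F]. Here this gives [L:F] = 77 · 38 = 2926.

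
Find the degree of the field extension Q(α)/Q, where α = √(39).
[Q(α):Q] = 2

[Q(α):Q] equals the degree of the minimal polynomial of α. Here α^2 = 39 and x^2 - 39 is irreducible (d = 39 is squarefree, ≠ 1, hence not a square), so deg(m_α) = 2. Thus [Q(α):Q] = 2.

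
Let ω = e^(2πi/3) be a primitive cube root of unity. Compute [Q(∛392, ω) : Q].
[Q(∛392, ω) : Q] = 6

[Q(∛392):Q] = 3 (min poly x^3 - 392, irreducible since 392 is not a perfect cube). [Q(ω):Q] = 2 (min poly x^2 + x + 1). Since Q(∛392) ⊂ R and ω ∉ R, we have ω ∉ Q(∛392), so x^2 + x + 1 remains irreducible over Q(∛392) and [Q(∛392, ω) : Q(∛392)] = 2. By the tower law, [Q(∛392, ω) : Q] = 3 · 2 = 6. (In fact Q(∛392, ω) is the splitting field of x^3 - 392 over Q.)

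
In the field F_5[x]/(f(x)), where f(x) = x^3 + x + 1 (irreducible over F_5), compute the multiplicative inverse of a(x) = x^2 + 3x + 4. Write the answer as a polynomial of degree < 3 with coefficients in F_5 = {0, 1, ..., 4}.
a(x)^(-1) ≡ 4x^2 + 3x + 4 (mod f(x))

Since f is irreducible over F_5, F_5[x]/(f) is a field and a(x) ≠ 0 has an inverse. Apply the extended Euclidean algorithm to f(x) and a(x) in F_5[x]: f(x) = (x + 2)·a(x) + (x + 3);  a(x) = (x)·(x + 3) + (4). The last nonzero remainder is the constant 4 = gcd(f, a) in F_5. Back-substituting through the division chain expresses 4 = s(x)·a(x) + t(x)·f(x) with s(x) ≡ x^2 + 2x + 1 (mod f), so (x^2 + 2x + 1)·a(x) ≡ 4 (mod f). Multiplying by 4^(-1) ≡ 4 in F_5 gives a(x)^(-1) ≡ 4·(x^2 + 2x + 1) ≡ 4x^2 + 3x + 4 (mod f). Check: (x^2 + 3x + 4)·(4x^2 + 3x + 4) = 4x^4 + 4x^2 + 4x + 1 ≡ 1 (mod x^3 + x + 1).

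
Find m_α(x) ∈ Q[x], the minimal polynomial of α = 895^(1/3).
m_α(x) = x^3 - 895

α satisfies α^3 = 895, so x^3 - 895 annihilates α. By the rational root test, a rational root p/q (in lowest terms) of x^3 - 895 would satisfy p^3 = 895 q^3, forcing q = 1 and p^3 = 895; but 895 is not a perfect cube, contradiction. A monic cubic over Q with no rational root is irreducible (any nontrivial factorization would include a linear factor). Hence x^3 - 895 is the minimal polynomial of α, and in particular [Q(α):Q] = 3.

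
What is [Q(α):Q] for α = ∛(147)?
[Q(α):Q] = 3

The minimal polynomial of α is x^3 - 147, irreducible over Q since 147 is not a perfect cube (so x^3 - 147 has no rational root). Hence [Q(α):Q] = deg(m_α) = 3.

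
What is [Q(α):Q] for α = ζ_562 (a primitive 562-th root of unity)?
[Q(α):Q] = 280

The minimal polynomial of ζ_562 over Q is the 562-th cyclotomic polynomial Φ_562(x), which is irreducible over Q and has degree φ(562) = 280. Hence [Q(α):Q] = φ(562) = 280.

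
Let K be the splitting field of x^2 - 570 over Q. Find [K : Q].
[K : Q] = 2

f(x) = x^2 - 570 factors as (x - √570)(x + √570). The splitting field is K = Q(√570). Since 570 is squarefree and > 1, it is not a perfect square, so x^2 - 570 is irreducible over Q and [Q(√570) : Q] = 2. Hence [K : Q] = 2.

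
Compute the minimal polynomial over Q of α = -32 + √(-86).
m_α(x) = x^2 + 64x + 1110

From α + 32 = √(-86), squaring gives (α + 32)^2 = -86, i.e. α^2 + 64α + 1024 = -86, so α^2 + 64α + 1110 = 0. The discriminant of x^2 + 64x + 1110 is (64)^2 - 4·(1110) = 4096 - 4440 = -344, and 4·(-86) is not a perfect square in Q since -86 is squarefree and ≠ 1. Hence x^2 + 64x + 1110 is irreducible over Q and is the minimal polynomial of α.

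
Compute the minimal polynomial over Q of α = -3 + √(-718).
m_α(x) = x^2 + 6x + 727

From α + 3 = √(-718), squaring gives (α + 3)^2 = -718, i.e. α^2 + 6α + 9 = -718, so α^2 + 6α + 727 = 0. The discriminant of x^2 + 6x + 727 is (6)^2 - 4·(727) = 36 - 2908 = -2872, and 4·(-718) is not a perfect square in Q since -718 is squarefree and ≠ 1. Hence x^2 + 6x + 727 is irreducible over Q and is the minimal polynomial of α.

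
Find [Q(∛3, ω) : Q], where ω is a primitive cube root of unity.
[Q(∛3, ω) : Q] = 6

[Q(∛3):Q] = 3 (min poly x^3 - 3, irreducible since 3 is not a perfect cube). [Q(ω):Q] = 2 (min poly x^2 + x + 1). Since Q(∛3) ⊂ R and ω ∉ R, we have ω ∉ Q(∛3), so x^2 + x + 1 remains irreducible over Q(∛3) and [Q(∛3, ω) : Q(∛3)] = 2. By the tower law, [Q(∛3, ω) : Q] = 3 · 2 = 6. (In fact Q(∛3, ω) is the splitting field of x^3 - 3 over Q.)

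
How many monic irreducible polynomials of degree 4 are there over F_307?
There are 2220694938 monic irreducible polynomials of degree 4 over F_307

Each element of F_{307^4} that lies in no proper subfield is a root of exactly one monic irreducible of degree 4 over F_307, and each such polynomial has 4 distinct roots in F_{307^4}. By Möbius inversion the count is N_307(4) = (1/4) Σ_{d|4} μ(4/d) · 307^d = (1/4)(μ(4)·307^1 + μ(2)·307^2 + μ(1)·307^4) = 8882779752/4 = 2220694938.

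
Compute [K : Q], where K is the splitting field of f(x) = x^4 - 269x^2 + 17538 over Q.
[K : Q] = 4

Solving the quadratic in x^2: x^2 = (269 ± √(269^2 - 4·17538))/2 = (269 ± √2209)/2 = (269 ± 47)/2, giving x^2 = 158 or x^2 = 111. So f(x) = (x^2 - 158)(x^2 - 111) and the roots of f are ±√158, ±√111. Hence the splitting field is K = Q(√158, √111). Since 158 and 111 are distinct squarefree integers > 1, their product 17538 is not a perfect square, so √111 ∉ Q(√158). By the tower law [K:Q] = [Q(√158,√111):Q(√158)] · [Q(√158):Q] = 2 · 2 = 4.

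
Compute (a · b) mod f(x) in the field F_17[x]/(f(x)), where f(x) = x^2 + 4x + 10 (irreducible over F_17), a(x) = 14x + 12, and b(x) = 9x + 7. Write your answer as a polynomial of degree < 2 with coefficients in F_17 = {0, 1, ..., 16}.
a · b ≡ 8x + 14 (mod f(x))

Multiply in F_17[x]: a(x)·b(x) = (14x + 12)·(9x + 7) = 7x^2 + 2x + 16. This has degree ≥ 2, so divide by f(x) over F_17: 7x^2 + 2x + 16 = (7)·(x^2 + 4x + 10) + (8x + 14). Hence a·b ≡ 8x + 14 (mod f). (F_17[x]/(f) is a field with 17^2 = 289 elements since f is irreducible of degree 2.)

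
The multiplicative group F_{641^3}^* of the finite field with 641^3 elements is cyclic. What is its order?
|F_{641^3}^*| = 263374720

F_{641^3} has 641^3 = 263374721 elements; its multiplicative group consists of all nonzero elements, so |F_{641^3}^*| = 263374721 - 1 = 263374720. (It is cyclic since any finite subgroup of the multiplicative group of a field is cyclic.)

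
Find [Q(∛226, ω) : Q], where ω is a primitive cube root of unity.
[Q(∛226, ω) : Q] = 6

[Q(∛226):Q] = 3 (min poly x^3 - 226, irreducible since 226 is not a perfect cube). [Q(ω):Q] = 2 (min poly x^2 + x + 1). Since Q(∛226) ⊂ R and ω ∉ R, we have ω ∉ Q(∛226), so x^2 + x + 1 remains irreducible over Q(∛226) and [Q(∛226, ω) : Q(∛226)] = 2. By the tower law, [Q(∛226, ω) : Q] = 3 · 2 = 6. (In fact Q(∛226, ω) is the splitting field of x^3 - 226 over Q.)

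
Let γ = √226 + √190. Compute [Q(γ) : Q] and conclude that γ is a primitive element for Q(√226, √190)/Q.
[Q(γ) : Q] = 4 (equivalently, Q(γ) = Q(√226, √190))

Obviously Q(γ) ⊆ Q(√226, √190), and [Q(√226, √190):Q] = 4 (since 226, 190 are distinct squarefree integers > 1 with 42940 not a perfect square). To show equality we compute the minimal polynomial of γ. From γ = √226 + √190: γ^2 = 226 + 2√(42940) + 190 = 416 + 2√(42940), so γ^2 - 416 = 2√(42940); squaring, (γ^2 - 416)^2 = 4·42940, i.e. γ^4 - 832γ^2 + 173056 - 171760 = 0, i.e. γ^4 - 832γ^2 + 1296 = 0. So γ is a root of x^4 - 832x^2 + 1296. This polynomial is irreducible over Q: it has no rational root (each ±√226 ± √190 is irrational), and any factorization into two quadratics over Q would force √(42940) ∈ Q (pairing opposite roots) or √226, √190 ∈ Q (other pairings), all impossible. Hence [Q(γ):Q] = 4 = [Q(√226, √190):Q], so Q(γ) = Q(√226, √190).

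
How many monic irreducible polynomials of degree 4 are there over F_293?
There are 1842491238 monic irreducible polynomials of degree 4 over F_293

Each element of F_{293^4} that lies in no proper subfield is a root of exactly one monic irreducible of degree 4 over F_293, and each such polynomial has 4 distinct roots in F_{293^4}. By Möbius inversion the count is N_293(4) = (1/4) Σ_{d|4} μ(4/d) · 293^d = (1/4)(μ(4)·293^1 + μ(2)·293^2 + μ(1)·293^4) = 7369964952/4 = 1842491238.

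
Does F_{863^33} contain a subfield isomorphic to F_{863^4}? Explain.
No: F_{863^4} is not a subfield of F_{863^33}

F_{p^m} embeds in F_{p^n} iff m | n. Here 4 ∤ 33 (since 33 = 8·4 + 1 with remainder 1 ≠ 0), so F_{863^4} is not a subfield of F_{863^33}. Equivalently: if it were, the tower law would give 4 = [F_{863^4}:F_863] dividing [F_{863^33}:F_863] = 33, contradiction.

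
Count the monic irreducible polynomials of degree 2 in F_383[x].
There are 73153 monic irreducible polynomials of degree 2 over F_383

Each element of F_{383^2} that lies in no proper subfield is a root of exactly one monic irreducible of degree 2 over F_383, and each such polynomial has 2 distinct roots in F_{383^2}. By Möbius inversion the count is N_383(2) = (1/2) Σ_{d|2} μ(2/d) · 383^d = (1/2)(μ(2)·383^1 + μ(1)·383^2) = 146306/2 = 73153.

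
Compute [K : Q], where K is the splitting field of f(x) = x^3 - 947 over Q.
[K : Q] = 6

The roots of x^3 - 947 are ∛947, ω∛947, ω^2∛947 where ω = e^(2πi/3) is a primitive cube root of unity, so K = Q(∛947, ω). Now [Q(∛947):Q] = 3 (since 947 is not a perfect cube, x^3 - 947 is irreducible) and [Q(ω):Q] = 2. Both 2 and 3 divide [K:Q], and [K:Q] ≤ 3·2 = 6, so [K:Q] = 6. (Equivalently: Q(∛947) ⊂ R but ω ∉ R, so [K : Q(∛947)] = 2.)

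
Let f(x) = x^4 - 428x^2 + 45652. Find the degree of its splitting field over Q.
[K : Q] = 4

Solving the quadratic in x^2: x^2 = (428 ± √(428^2 - 4·45652))/2 = (428 ± √576)/2 = (428 ± 24)/2, giving x^2 = 226 or x^2 = 202. So f(x) = (x^2 - 226)(x^2 - 202) and the roots of f are ±√226, ±√202. Hence the splitting field is K = Q(√226, √202). Since 226 and 202 are distinct squarefree integers > 1, their product 45652 is not a perfect square, so √202 ∉ Q(√226). By the tower law [K:Q] = [Q(√226,√202):Q(√226)] · [Q(√226):Q] = 2 · 2 = 4.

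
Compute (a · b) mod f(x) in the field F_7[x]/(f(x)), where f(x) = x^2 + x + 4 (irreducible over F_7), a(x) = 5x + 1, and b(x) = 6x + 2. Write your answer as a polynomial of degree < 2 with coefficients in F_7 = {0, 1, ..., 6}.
a · b ≡ 1 (mod f(x))

Multiply in F_7[x]: a(x)·b(x) = (5x + 1)·(6x + 2) = 2x^2 + 2x + 2. This has degree ≥ 2, so divide by f(x) over F_7: 2x^2 + 2x + 2 = (2)·(x^2 + x + 4) + (1). Hence a·b ≡ 1 (mod f). (F_7[x]/(f) is a field with 7^2 = 49 elements since f is irreducible of degree 2.)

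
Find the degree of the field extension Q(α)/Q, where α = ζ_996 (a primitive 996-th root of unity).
[Q(α):Q] = 328

The minimal polynomial of ζ_996 over Q is the 996-th cyclotomic polynomial Φ_996(x), which is irreducible over Q and has degree φ(996) = 328. Hence [Q(α):Q] = φ(996) = 328.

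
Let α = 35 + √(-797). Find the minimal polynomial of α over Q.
m_α(x) = x^2 - 70x + 2022

From α - 35 = √(-797), squaring gives (α - 35)^2 = -797, i.e. α^2 - 70α + 1225 = -797, so α^2 - 70α + 2022 = 0. The discriminant of x^2 - 70x + 2022 is (-70)^2 - 4·(2022) = 4900 - 8088 = -3188, and 4·(-797) is not a perfect square in Q since -797 is squarefree and ≠ 1. Hence x^2 - 70x + 2022 is irreducible over Q and is the minimal polynomial of α.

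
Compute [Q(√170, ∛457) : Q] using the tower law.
[Q(√170, ∛457) : Q] = 6

Let L = Q(√170, ∛457). Since Q(√170) ⊂ L and [Q(√170):Q] = 2, the tower law gives 2 | [L:Q]. Likewise Q(∛457) ⊂ L with [Q(∛457):Q] = 3 (because 457 is not a perfect cube), so 3 | [L:Q]. As gcd(2,3) = 1, [L:Q] is divisible by 6. Conversely L is generated over Q by √170 and ∛457, so [L:Q] ≤ 2·3 = 6. Therefore [Q(√170, ∛457) : Q] = 6.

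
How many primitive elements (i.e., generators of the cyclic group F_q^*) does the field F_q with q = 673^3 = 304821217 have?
There are φ(304821216) = 87091200 primitive elements

F_q^* is cyclic of order q - 1 = 304821216. A cyclic group of order m has exactly φ(m) generators. Here m = 304821216 = 2^5 · 3^2 · 7 · 151201, so the number of primitive elements is φ(304821216) = 87091200.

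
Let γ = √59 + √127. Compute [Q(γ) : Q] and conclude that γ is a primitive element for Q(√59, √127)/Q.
[Q(γ) : Q] = 4 (equivalently, Q(γ) = Q(√59, √127))

Obviously Q(γ) ⊆ Q(√59, √127), and [Q(√59, √127):Q] = 4 (since 59, 127 are distinct squarefree integers > 1 with 7493 not a perfect square). To show equality we compute the minimal polynomial of γ. From γ = √59 + √127: γ^2 = 59 + 2√(7493) + 127 = 186 + 2√(7493), so γ^2 - 186 = 2√(7493); squaring, (γ^2 - 186)^2 = 4·7493, i.e. γ^4 - 372γ^2 + 34596 - 29972 = 0, i.e. γ^4 - 372γ^2 + 4624 = 0. So γ is a root of x^4 - 372x^2 + 4624. This polynomial is irreducible over Q: it has no rational root (each ±√59 ± √127 is irrational), and any factorization into two quadratics over Q would force √(7493) ∈ Q (pairing opposite roots) or √59, √127 ∈ Q (other pairings), all impossible. Hence [Q(γ):Q] = 4 = [Q(√59, √127):Q], so Q(γ) = Q(√59, √127).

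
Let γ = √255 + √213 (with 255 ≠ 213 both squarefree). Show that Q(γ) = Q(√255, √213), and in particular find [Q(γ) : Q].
[Q(γ) : Q] = 4 (equivalently, Q(γ) = Q(√255, √213))

Obviously Q(γ) ⊆ Q(√255, √213), and [Q(√255, √213):Q] = 4 (since 255, 213 are distinct squarefree integers > 1 with 54315 not a perfect square). To show equality we compute the minimal polynomial of γ. From γ = √255 + √213: γ^2 = 255 + 2√(54315) + 213 = 468 + 2√(54315), so γ^2 - 468 = 2√(54315); squaring, (γ^2 - 468)^2 = 4·54315, i.e. γ^4 - 936γ^2 + 219024 - 217260 = 0, i.e. γ^4 - 936γ^2 + 1764 = 0. So γ is a root of x^4 - 936x^2 + 1764. This polynomial is irreducible over Q: it has no rational root (each ±√255 ± √213 is irrational), and any factorization into two quadratics over Q would force √(54315) ∈ Q (pairing opposite roots) or √255, √213 ∈ Q (other pairings), all impossible. Hence [Q(γ):Q] = 4 = [Q(√255, √213):Q], so Q(γ) = Q(√255, √213).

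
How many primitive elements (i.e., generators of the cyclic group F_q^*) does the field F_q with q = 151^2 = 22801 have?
There are φ(22800) = 5760 primitive elements

F_q^* is cyclic of order q - 1 = 22800. A cyclic group of order m has exactly φ(m) generators. Here m = 22800 = 2^4 · 3 · 5^2 · 19, so the number of primitive elements is φ(22800) = 5760.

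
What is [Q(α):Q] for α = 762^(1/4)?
[Q(α):Q] = 4

α is a root of x^4 - 762. By Eisenstein's criterion at the prime p = 2 (which divides the constant term 762 but p^2 = 4 does not, since 762 is squarefree), x^4 - 762 is irreducible over Q. Hence [Q(α):Q] = 4.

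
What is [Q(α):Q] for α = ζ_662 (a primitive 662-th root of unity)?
[Q(α):Q] = 330

The minimal polynomial of ζ_662 over Q is the 662-th cyclotomic polynomial Φ_662(x), which is irreducible over Q and has degree φ(662) = 330. Hence [Q(α):Q] = φ(662) = 330.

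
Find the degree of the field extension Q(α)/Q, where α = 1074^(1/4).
[Q(α):Q] = 4

α is a root of x^4 - 1074. By Eisenstein's criterion at the prime p = 2 (which divides the constant term 1074 but p^2 = 4 does not, since 1074 is squarefree), x^4 - 1074 is irreducible over Q. Hence [Q(α):Q] = 4.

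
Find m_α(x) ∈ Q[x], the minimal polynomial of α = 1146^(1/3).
m_α(x) = x^3 - 1146

α satisfies α^3 = 1146, so x^3 - 1146 annihilates α. By the rational root test, a rational root p/q (in lowest terms) of x^3 - 1146 would satisfy p^3 = 1146 q^3, forcing q = 1 and p^3 = 1146; but 1146 is not a perfect cube, contradiction. A monic cubic over Q with no rational root is irreducible (any nontrivial factorization would include a linear factor). Hence x^3 - 1146 is the minimal polynomial of α, and in particular [Q(α):Q] = 3.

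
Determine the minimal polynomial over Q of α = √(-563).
m_α(x) = x^2 + 563

α satisfies α^2 + 563 = 0, so x^2 + 563 annihilates α. Since d = -563 is squarefree and ≠ 1, it is not a perfect square in Q, so x^2 + 563 has no rational root and is therefore irreducible over Q (a degree-2 polynomial over a field is irreducible iff it has no root). Hence m_α(x) = x^2 + 563.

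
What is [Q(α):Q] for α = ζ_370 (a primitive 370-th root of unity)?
[Q(α):Q] = 144

The minimal polynomial of ζ_370 over Q is the 370-th cyclotomic polynomial Φ_370(x), which is irreducible over Q and has degree φ(370) = 144. Hence [Q(α):Q] = φ(370) = 144.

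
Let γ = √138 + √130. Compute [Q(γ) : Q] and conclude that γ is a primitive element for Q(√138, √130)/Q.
[Q(γ) : Q] = 4 (equivalently, Q(γ) = Q(√138, √130))

Obviously Q(γ) ⊆ Q(√138, √130), and [Q(√138, √130):Q] = 4 (since 138, 130 are distinct squarefree integers > 1 with 17940 not a perfect square). To show equality we compute the minimal polynomial of γ. From γ = √138 + √130: γ^2 = 138 + 2√(17940) + 130 = 268 + 2√(17940), so γ^2 - 268 = 2√(17940); squaring, (γ^2 - 268)^2 = 4·17940, i.e. γ^4 - 536γ^2 + 71824 - 71760 = 0, i.e. γ^4 - 536γ^2 + 64 = 0. So γ is a root of x^4 - 536x^2 + 64. This polynomial is irreducible over Q: it has no rational root (each ±√138 ± √130 is irrational), and any factorization into two quadratics over Q would force √(17940) ∈ Q (pairing opposite roots) or √138, √130 ∈ Q (other pairings), all impossible. Hence [Q(γ):Q] = 4 = [Q(√138, √130):Q], so Q(γ) = Q(√138, √130).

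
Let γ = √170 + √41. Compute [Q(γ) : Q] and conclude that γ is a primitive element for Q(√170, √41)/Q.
[Q(γ) : Q] = 4 (equivalently, Q(γ) = Q(√170, √41))

Obviously Q(γ) ⊆ Q(√170, √41), and [Q(√170, √41):Q] = 4 (since 170, 41 are distinct squarefree integers > 1 with 6970 not a perfect square). To show equality we compute the minimal polynomial of γ. From γ = √170 + √41: γ^2 = 170 + 2√(6970) + 41 = 211 + 2√(6970), so γ^2 - 211 = 2√(6970); squaring, (γ^2 - 211)^2 = 4·6970, i.e. γ^4 - 422γ^2 + 44521 - 27880 = 0, i.e. γ^4 - 422γ^2 + 16641 = 0. So γ is a root of x^4 - 422x^2 + 16641. This polynomial is irreducible over Q: it has no rational root (each ±√170 ± √41 is irrational), and any factorization into two quadratics over Q would force √(6970) ∈ Q (pairing opposite roots) or √170, √41 ∈ Q (other pairings), all impossible. Hence [Q(γ):Q] = 4 = [Q(√170, √41):Q], so Q(γ) = Q(√170, √41).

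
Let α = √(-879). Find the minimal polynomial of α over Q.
m_α(x) = x^2 + 879

α satisfies α^2 + 879 = 0, so x^2 + 879 annihilates α. Since d = -879 is squarefree and ≠ 1, it is not a perfect square in Q, so x^2 + 879 has no rational root and is therefore irreducible over Q (a degree-2 polynomial over a field is irreducible iff it has no root). Hence m_α(x) = x^2 + 879.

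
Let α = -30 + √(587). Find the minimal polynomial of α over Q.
m_α(x) = x^2 + 60x + 313

From α + 30 = √(587), squaring gives (α + 30)^2 = 587, i.e. α^2 + 60α + 900 = 587, so α^2 + 60α + 313 = 0. The discriminant of x^2 + 60x + 313 is (60)^2 - 4·(313) = 3600 - 1252 = 2348, and 4·(587) is not a perfect square in Q since 587 is squarefree and ≠ 1. Hence x^2 + 60x + 313 is irreducible over Q and is the minimal polynomial of α.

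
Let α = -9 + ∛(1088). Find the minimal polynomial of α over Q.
m_α(x) = x^3 + 27x^2 + 243x - 359

Set β = α + 9 = ∛(1088), so β^3 = 1088. Then (α + 9)^3 - 1088 = 0, i.e. α is a root of g(x) = (x + 9)^3 - 1088 = x^3 + 27x^2 + 243x - 359. Since g(x) = h(x + 9) where h(x) = x^3 - 1088, and h is irreducible over Q (because 1088 is not a perfect cube, so h has no rational root, and a monic cubic with no rational root is irreducible), g is also irreducible (irreducibility is preserved under the substitution x → x + 9). Hence m_α(x) = x^3 + 27x^2 + 243x - 359.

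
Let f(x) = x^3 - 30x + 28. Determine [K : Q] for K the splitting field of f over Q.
[K : Q] = 6

By the rational root test, any rational root of the monic integer polynomial f(x) = x^3 - 30x + 28 must be an integer dividing the constant term 28, i.e. one of ±{1, 2, 4, 7, 14, 28}. Evaluating: f(1) = -1, f(-1) = 57, f(2) = -24, f(-2) = 80, f(4) = -28, f(-4) = 84, f(7) = 161, f(-7) = -105, f(14) = 2352, f(-14) = -2296, f(28) = 21140, f(-28) = -21084; none is 0, so f has no rational root and is therefore irreducible over Q (a cubic with no linear factor over a field is irreducible). For an irreducible cubic, the Galois group is A_3 or S_3 according as the discriminant disc(f) = -4a^3 - 27b^2 = -4·(-30)^3 - 27·(28)^2 = 86832 is or is not a square in Q. Here disc(f) = 86832 is not a perfect square in Q, so the Galois group of f over Q is not contained in A_3 and must be all of S_3. The splitting field has degree |S_3| = 6 over Q, so [K : Q] = 6.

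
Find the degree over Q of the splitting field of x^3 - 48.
[K : Q] = 6

The roots of x^3 - 48 are ∛48, ω∛48, ω^2∛48 where ω = e^(2πi/3) is a primitive cube root of unity, so K = Q(∛48, ω). Now [Q(∛48):Q] = 3 (since 48 is not a perfect cube, x^3 - 48 is irreducible) and [Q(ω):Q] = 2. Both 2 and 3 divide [K:Q], and [K:Q] ≤ 3·2 = 6, so [K:Q] = 6. (Equivalently: Q(∛48) ⊂ R but ω ∉ R, so [K : Q(∛48)] = 2.)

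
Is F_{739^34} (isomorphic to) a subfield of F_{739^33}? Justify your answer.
No: F_{739^34} is not a subfield of F_{739^33}

F_{p^m} embeds in F_{p^n} iff m | n. Here 34 ∤ 33 (since 33 = 0·34 + 33 with remainder 33 ≠ 0), so F_{739^34} is not a subfield of F_{739^33}. Equivalently: if it were, the tower law would give 34 = [F_{739^34}:F_739] dividing [F_{739^33}:F_739] = 33, contradiction.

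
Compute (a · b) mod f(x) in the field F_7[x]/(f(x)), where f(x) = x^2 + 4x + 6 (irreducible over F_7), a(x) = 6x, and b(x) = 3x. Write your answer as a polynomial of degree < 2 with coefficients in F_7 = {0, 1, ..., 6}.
a · b ≡ 5x + 4 (mod f(x))

Multiply in F_7[x]: a(x)·b(x) = (6x)·(3x) = 4x^2. This has degree ≥ 2, so divide by f(x) over F_7: 4x^2 = (4)·(x^2 + 4x + 6) + (5x + 4). Hence a·b ≡ 5x + 4 (mod f). (F_7[x]/(f) is a field with 7^2 = 49 elements since f is irreducible of degree 2.)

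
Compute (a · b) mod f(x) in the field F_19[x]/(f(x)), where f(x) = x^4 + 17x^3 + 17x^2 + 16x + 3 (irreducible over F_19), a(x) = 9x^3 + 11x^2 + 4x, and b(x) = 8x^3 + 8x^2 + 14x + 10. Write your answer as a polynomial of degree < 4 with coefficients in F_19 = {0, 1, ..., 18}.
a · b ≡ 18x^3 + 8x^2 + 13x + 8 (mod f(x))

Multiply in F_19[x]: a(x)·b(x) = (9x^3 + 11x^2 + 4x)·(8x^3 + 8x^2 + 14x + 10) = 15x^6 + 8x^5 + 18x^4 + 10x^3 + 14x^2 + 2x. This has degree ≥ 4, so divide by f(x) over F_19: 15x^6 + 8x^5 + 18x^4 + 10x^3 + 14x^2 + 2x = (15x^2 + 10)·(x^4 + 17x^3 + 17x^2 + 16x + 3) + (18x^3 + 8x^2 + 13x + 8). Hence a·b ≡ 18x^3 + 8x^2 + 13x + 8 (mod f). (F_19[x]/(f) is a field with 19^4 = 130321 elements since f is irreducible of degree 4.)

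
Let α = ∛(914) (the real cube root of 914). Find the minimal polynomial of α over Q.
m_α(x) = x^3 - 914

α satisfies α^3 = 914, so x^3 - 914 annihilates α. By the rational root test, a rational root p/q (in lowest terms) of x^3 - 914 would satisfy p^3 = 914 q^3, forcing q = 1 and p^3 = 914; but 914 is not a perfect cube, contradiction. A monic cubic over Q with no rational root is irreducible (any nontrivial factorization would include a linear factor). Hence x^3 - 914 is the minimal polynomial of α, and in particular [Q(α):Q] = 3.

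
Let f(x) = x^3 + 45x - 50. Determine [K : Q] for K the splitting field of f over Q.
[K : Q] = 6

By the rational root test, any rational root of the monic integer polynomial f(x) = x^3 + 45x - 50 must be an integer dividing the constant term -50, i.e. one of ±{1, 2, 5, 10, 25, 50}. Evaluating: f(1) = -4, f(-1) = -96, f(2) = 48, f(-2) = -148, f(5) = 300, f(-5) = -400, f(10) = 1400, f(-10) = -1500, f(25) = 16700, f(-25) = -16800, f(50) = 127200, f(-50) = -127300; none is 0, so f has no rational root and is therefore irreducible over Q (a cubic with no linear factor over a field is irreducible). For an irreducible cubic, the Galois group is A_3 or S_3 according as the discriminant disc(f) = -4a^3 - 27b^2 = -4·(45)^3 - 27·(-50)^2 = -432000 is or is not a square in Q. Here disc(f) = -432000 is not a perfect square in Q, so the Galois group of f over Q is not contained in A_3 and must be all of S_3. The splitting field has degree |S_3| = 6 over Q, so [K : Q] = 6.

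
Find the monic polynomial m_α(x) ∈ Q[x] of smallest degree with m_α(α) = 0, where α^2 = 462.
m_α(x) = x^2 - 462

α satisfies α^2 - 462 = 0, so x^2 - 462 annihilates α. Since d = 462 is squarefree and ≠ 1, it is not a perfect square in Q, so x^2 - 462 has no rational root and is therefore irreducible over Q (a degree-2 polynomial over a field is irreducible iff it has no root). Hence m_α(x) = x^2 - 462.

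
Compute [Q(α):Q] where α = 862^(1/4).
[Q(α):Q] = 4

α is a root of x^4 - 862. By Eisenstein's criterion at the prime p = 2 (which divides the constant term 862 but p^2 = 4 does not, since 862 is squarefree), x^4 - 862 is irreducible over Q. Hence [Q(α):Q] = 4.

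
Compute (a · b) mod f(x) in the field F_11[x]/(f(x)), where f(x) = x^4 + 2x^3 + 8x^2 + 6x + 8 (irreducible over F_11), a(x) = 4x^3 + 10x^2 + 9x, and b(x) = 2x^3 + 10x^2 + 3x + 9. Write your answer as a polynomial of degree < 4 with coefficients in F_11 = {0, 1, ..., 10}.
a · b ≡ 9x^3 + 9x^2 + 4x (mod f(x))

Multiply in F_11[x]: a(x)·b(x) = (4x^3 + 10x^2 + 9x)·(2x^3 + 10x^2 + 3x + 9) = 8x^6 + 5x^5 + 9x^4 + 2x^3 + 7x^2 + 4x. This has degree ≥ 4, so divide by f(x) over F_11: 8x^6 + 5x^5 + 9x^4 + 2x^3 + 7x^2 + 4x = (8x^2)·(x^4 + 2x^3 + 8x^2 + 6x + 8) + (9x^3 + 9x^2 + 4x). Hence a·b ≡ 9x^3 + 9x^2 + 4x (mod f). (F_11[x]/(f) is a field with 11^4 = 14641 elements since f is irreducible of degree 4.)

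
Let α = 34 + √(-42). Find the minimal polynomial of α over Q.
m_α(x) = x^2 - 68x + 1198

From α - 34 = √(-42), squaring gives (α - 34)^2 = -42, i.e. α^2 - 68α + 1156 = -42, so α^2 - 68α + 1198 = 0. The discriminant of x^2 - 68x + 1198 is (-68)^2 - 4·(1198) = 4624 - 4792 = -168, and 4·(-42) is not a perfect square in Q since -42 is squarefree and ≠ 1. Hence x^2 - 68x + 1198 is irreducible over Q and is the minimal polynomial of α.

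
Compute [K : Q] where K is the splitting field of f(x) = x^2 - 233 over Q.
[K : Q] = 2

f(x) = x^2 - 233 factors as (x - √233)(x + √233). The splitting field is K = Q(√233). Since 233 is squarefree and > 1, it is not a perfect square, so x^2 - 233 is irreducible over Q and [Q(√233) : Q] = 2. Hence [K : Q] = 2.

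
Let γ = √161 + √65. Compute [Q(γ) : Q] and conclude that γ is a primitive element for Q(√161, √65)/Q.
[Q(γ) : Q] = 4 (equivalently, Q(γ) = Q(√161, √65))

Obviously Q(γ) ⊆ Q(√161, √65), and [Q(√161, √65):Q] = 4 (since 161, 65 are distinct squarefree integers > 1 with 10465 not a perfect square). To show equality we compute the minimal polynomial of γ. From γ = √161 + √65: γ^2 = 161 + 2√(10465) + 65 = 226 + 2√(10465), so γ^2 - 226 = 2√(10465); squaring, (γ^2 - 226)^2 = 4·10465, i.e. γ^4 - 452γ^2 + 51076 - 41860 = 0, i.e. γ^4 - 452γ^2 + 9216 = 0. So γ is a root of x^4 - 452x^2 + 9216. This polynomial is irreducible over Q: it has no rational root (each ±√161 ± √65 is irrational), and any factorization into two quadratics over Q would force √(10465) ∈ Q (pairing opposite roots) or √161, √65 ∈ Q (other pairings), all impossible. Hence [Q(γ):Q] = 4 = [Q(√161, √65):Q], so Q(γ) = Q(√161, √65).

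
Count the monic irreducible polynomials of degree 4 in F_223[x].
There are 618230928 monic irreducible polynomials of degree 4 over F_223

Each element of F_{223^4} that lies in no proper subfield is a root of exactly one monic irreducible of degree 4 over F_223, and each such polynomial has 4 distinct roots in F_{223^4}. By Möbius inversion the count is N_223(4) = (1/4) Σ_{d|4} μ(4/d) · 223^d = (1/4)(μ(4)·223^1 + μ(2)·223^2 + μ(1)·223^4) = 2472923712/4 = 618230928.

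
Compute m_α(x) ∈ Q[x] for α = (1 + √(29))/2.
m_α(x) = x^2 - x - 7

From 2α - 1 = √(29), squaring gives (2α - 1)^2 = 29, i.e. 4α^2 - 4α + 1 = 29, so α^2 - α + (1 - 29)/4 = 0. Since 29 ≡ 1 (mod 4), (1 - 29)/4 = -7 ∈ Z. The polynomial x^2 - x - 7 has discriminant 1 - 4·(-7) = 29, which is not a perfect square in Q (d = 29 is squarefree and ≠ 1), so x^2 - x - 7 is irreducible over Q. It is the minimal polynomial of α.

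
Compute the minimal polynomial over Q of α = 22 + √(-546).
m_α(x) = x^2 - 44x + 1030

From α - 22 = √(-546), squaring gives (α - 22)^2 = -546, i.e. α^2 - 44α + 484 = -546, so α^2 - 44α + 1030 = 0. The discriminant of x^2 - 44x + 1030 is (-44)^2 - 4·(1030) = 1936 - 4120 = -2184, and 4·(-546) is not a perfect square in Q since -546 is squarefree and ≠ 1. Hence x^2 - 44x + 1030 is irreducible over Q and is the minimal polynomial of α.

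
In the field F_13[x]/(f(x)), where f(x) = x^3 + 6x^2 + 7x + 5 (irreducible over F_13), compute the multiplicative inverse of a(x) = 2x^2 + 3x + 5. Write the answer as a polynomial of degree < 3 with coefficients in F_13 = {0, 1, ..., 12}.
a(x)^(-1) ≡ 11x^2 + 8x + 3 (mod f(x))

Since f is irreducible over F_13, F_13[x]/(f) is a field and a(x) ≠ 0 has an inverse. Apply the extended Euclidean algorithm to f(x) and a(x) in F_13[x]: f(x) = (7x + 12)·a(x) + (x + 10);  a(x) = (2x + 9)·(x + 10) + (6). The last nonzero remainder is the constant 6 = gcd(f, a) in F_13. Back-substituting through the division chain expresses 6 = s(x)·a(x) + t(x)·f(x) with s(x) ≡ x^2 + 9x + 5 (mod f), so (x^2 + 9x + 5)·a(x) ≡ 6 (mod f). Multiplying by 6^(-1) ≡ 11 in F_13 gives a(x)^(-1) ≡ 11·(x^2 + 9x + 5) ≡ 11x^2 + 8x + 3 (mod f). Check: (2x^2 + 3x + 5)·(11x^2 + 8x + 3) = 9x^4 + 10x^3 + 7x^2 + 10x + 2 ≡ 1 (mod x^3 + 6x^2 + 7x + 5).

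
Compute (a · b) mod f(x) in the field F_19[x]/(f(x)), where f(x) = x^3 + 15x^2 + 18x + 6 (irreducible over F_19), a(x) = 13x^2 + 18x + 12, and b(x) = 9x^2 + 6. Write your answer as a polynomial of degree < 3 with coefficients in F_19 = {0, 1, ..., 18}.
a · b ≡ 11x^2 + 17x + 16 (mod f(x))

Multiply in F_19[x]: a(x)·b(x) = (13x^2 + 18x + 12)·(9x^2 + 6) = 3x^4 + 10x^3 + 15x^2 + 13x + 15. This has degree ≥ 3, so divide by f(x) over F_19: 3x^4 + 10x^3 + 15x^2 + 13x + 15 = (3x + 3)·(x^3 + 15x^2 + 18x + 6) + (11x^2 + 17x + 16). Hence a·b ≡ 11x^2 + 17x + 16 (mod f). (F_19[x]/(f) is a field with 19^3 = 6859 elements since f is irreducible of degree 3.)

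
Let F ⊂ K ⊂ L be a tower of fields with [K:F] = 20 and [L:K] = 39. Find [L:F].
[L:F] = 780

The tower law says that for any tower of field extensions F ⊂ K ⊂ L with finite degrees, [L:F] = [L:K] · [K:F]. Here this gives [L:F] = 39 · 20 = 780.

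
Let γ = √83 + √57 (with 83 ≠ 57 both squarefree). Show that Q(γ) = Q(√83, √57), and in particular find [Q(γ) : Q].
[Q(γ) : Q] = 4 (equivalently, Q(γ) = Q(√83, √57))

Obviously Q(γ) ⊆ Q(√83, √57), and [Q(√83, √57):Q] = 4 (since 83, 57 are distinct squarefree integers > 1 with 4731 not a perfect square). To show equality we compute the minimal polynomial of γ. From γ = √83 + √57: γ^2 = 83 + 2√(4731) + 57 = 140 + 2√(4731), so γ^2 - 140 = 2√(4731); squaring, (γ^2 - 140)^2 = 4·4731, i.e. γ^4 - 280γ^2 + 19600 - 18924 = 0, i.e. γ^4 - 280γ^2 + 676 = 0. So γ is a root of x^4 - 280x^2 + 676. This polynomial is irreducible over Q: it has no rational root (each ±√83 ± √57 is irrational), and any factorization into two quadratics over Q would force √(4731) ∈ Q (pairing opposite roots) or √83, √57 ∈ Q (other pairings), all impossible. Hence [Q(γ):Q] = 4 = [Q(√83, √57):Q], so Q(γ) = Q(√83, √57).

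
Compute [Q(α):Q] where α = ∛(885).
[Q(α):Q] = 3

The minimal polynomial of α is x^3 - 885, irreducible over Q since 885 is not a perfect cube (so x^3 - 885 has no rational root). Hence [Q(α):Q] = deg(m_α) = 3.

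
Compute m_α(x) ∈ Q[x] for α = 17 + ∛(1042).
m_α(x) = x^3 - 51x^2 + 867x - 5955

Set β = α - 17 = ∛(1042), so β^3 = 1042. Then (α - 17)^3 - 1042 = 0, i.e. α is a root of g(x) = (x - 17)^3 - 1042 = x^3 - 51x^2 + 867x - 5955. Since g(x) = h(x - 17) where h(x) = x^3 - 1042, and h is irreducible over Q (because 1042 is not a perfect cube, so h has no rational root, and a monic cubic with no rational root is irreducible), g is also irreducible (irreducibility is preserved under the substitution x → x - 17). Hence m_α(x) = x^3 - 51x^2 + 867x - 5955.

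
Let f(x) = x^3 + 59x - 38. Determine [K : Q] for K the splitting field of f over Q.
[K : Q] = 6

By the rational root test, any rational root of the monic integer polynomial f(x) = x^3 + 59x - 38 must be an integer dividing the constant term -38, i.e. one of ±{1, 2, 19, 38}. Evaluating: f(1) = 22, f(-1) = -98, f(2) = 88, f(-2) = -164, f(19) = 7942, f(-19) = -8018, f(38) = 57076, f(-38) = -57152; none is 0, so f has no rational root and is therefore irreducible over Q (a cubic with no linear factor over a field is irreducible). For an irreducible cubic, the Galois group is A_3 or S_3 according as the discriminant disc(f) = -4a^3 - 27b^2 = -4·(59)^3 - 27·(-38)^2 = -860504 is or is not a square in Q. Here disc(f) = -860504 is not a perfect square in Q, so the Galois group of f over Q is not contained in A_3 and must be all of S_3. The splitting field has degree |S_3| = 6 over Q, so [K : Q] = 6.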